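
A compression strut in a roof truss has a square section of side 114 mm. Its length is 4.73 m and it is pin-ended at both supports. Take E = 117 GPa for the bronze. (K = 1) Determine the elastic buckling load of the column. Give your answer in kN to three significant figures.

P_cr ≈ 726 kN

I = a⁴/12 = 114⁴/12 = 1.407×10^7 mm⁴
I = 1.407×10^7 mm⁴ = 1.407×10^-5 m⁴
Effective length L_e = K·L = 1 × 4.73 = 4.730 m
P_cr = π²EI / L_e² = π² × 117×10⁹ × 1.407×10^-5 / 4.730² = 7.264×10^5 N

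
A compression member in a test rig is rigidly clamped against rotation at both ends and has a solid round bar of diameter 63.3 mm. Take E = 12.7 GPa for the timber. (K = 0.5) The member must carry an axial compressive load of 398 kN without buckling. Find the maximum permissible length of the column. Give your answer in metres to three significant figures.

L_max ≈ 0.996 m

I = πd⁴/64 = π×63.3⁴/64 = 7.881×10^5 mm⁴
I = 7.881×10^-7 m⁴
At the buckling limit P_cr = P = 3.980×10^5 N
From P_cr = π²EI/(K·L)²:  L = (1/K)·√(π²EI/P_cr) = (1/0.5)·√(π²×1.27×10^10×7.881×10^-7/3.980×10^5)
L = 0.996 m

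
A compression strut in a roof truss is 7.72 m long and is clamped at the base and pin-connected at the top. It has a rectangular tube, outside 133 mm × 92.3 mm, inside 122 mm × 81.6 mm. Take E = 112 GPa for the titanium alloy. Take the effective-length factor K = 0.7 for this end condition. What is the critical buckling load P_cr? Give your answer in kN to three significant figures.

P_cr ≈ 121 kN

Weak-axis I_min = (h_o·b_o³ − h_i·b_i³)/12 with b_o = 92.3, b_i = 81.60 mm (shorter outer/inner sides).
I_min = (133×92.3³ − 122.0×81.60³)/12 = 3.191×10^6 mm⁴
I = 3.191×10^6 mm⁴ = 3.191×10^-6 m⁴
Effective length L_e = K·L = 0.7 × 7.72 = 5.404 m
P_cr = π²EI / L_e² = π² × 112×10⁹ × 3.191×10^-6 / 5.404² = 1.208×10^5 N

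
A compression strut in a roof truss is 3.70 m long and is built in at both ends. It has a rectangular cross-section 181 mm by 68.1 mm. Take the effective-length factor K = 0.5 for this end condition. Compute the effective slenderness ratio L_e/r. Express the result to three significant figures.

λ ≈ 94.1

For a rectangle r_min = b/√12 = 68.1/√12 = 19.66 mm
L_e = K·L = 0.5 × 3.70 m = 1.850 m = 1850.0 mm
λ = L_e / r_min = 1850.0 / 19.66 = 94.1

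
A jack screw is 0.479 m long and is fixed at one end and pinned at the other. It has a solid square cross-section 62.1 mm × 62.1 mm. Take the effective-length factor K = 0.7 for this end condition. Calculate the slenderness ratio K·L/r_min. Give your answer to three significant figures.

λ ≈ 18.7

For a square r = a/√12 = 62.1/√12 = 17.93 mm
L_e = K·L = 0.7 × 0.479 m = 0.3353 m = 335.30 mm
λ = L_e / r_min = 335.30 / 17.93 = 18.7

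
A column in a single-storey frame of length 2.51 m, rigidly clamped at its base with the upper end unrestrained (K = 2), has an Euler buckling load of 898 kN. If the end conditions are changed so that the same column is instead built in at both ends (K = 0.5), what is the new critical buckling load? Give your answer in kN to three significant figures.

P_cr ≈ 14400 kN

P_cr ∝ 1/K², so P_cr,new = P_cr,old × (K_old/K_new)² = 898 × (2/0.5)²
= 898 × 16.00 = 14400 kN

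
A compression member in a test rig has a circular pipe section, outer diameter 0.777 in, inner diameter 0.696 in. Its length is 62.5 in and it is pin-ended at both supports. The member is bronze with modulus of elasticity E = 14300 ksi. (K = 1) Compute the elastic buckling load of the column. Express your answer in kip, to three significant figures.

P_cr ≈ 0.230 kip

d_o = 0.777 in, d_i = 0.696 in
I = π(d_o⁴ − d_i⁴)/64 = π(0.777⁴ − 0.6960⁴)/64 = 6.373×10^-3 in⁴
Effective length L_e = K·L = 1 × 62.5 = 62.50 in
P_cr = π²EI / L_e² = π² × 14300×10³ × 6.373×10^-3 / 62.50² = 230.3 lb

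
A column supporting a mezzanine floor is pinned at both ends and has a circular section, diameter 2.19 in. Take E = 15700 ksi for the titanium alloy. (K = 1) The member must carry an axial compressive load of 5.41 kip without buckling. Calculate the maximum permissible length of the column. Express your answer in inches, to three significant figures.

I = πd⁴/64 = π×2.19⁴/64 = 1.129 in⁴
At the buckling limit P_cr = P = 5.410×10^3 lb
From P_cr = π²EI/(K·L)²:  L = (1/K)·√(π²EI/P_cr) = (1/1)·√(π²×1.57×10^7×1.129/5.410×10^3)
L = 180 in

L_max ≈ 180 in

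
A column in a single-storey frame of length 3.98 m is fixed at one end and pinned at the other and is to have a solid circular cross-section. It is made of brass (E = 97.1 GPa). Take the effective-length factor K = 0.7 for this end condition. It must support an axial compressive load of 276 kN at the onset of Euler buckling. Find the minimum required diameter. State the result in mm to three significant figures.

d ≈ 82.1 mm

L_e = K·L = 0.7 × 3.98 = 2.786 m
Required I = P_cr·L_e²/(π²E) = 2.760×10^5 × 2.786² / (π² × 9.71×10^10) = 2.235×10^-6 m⁴
I_req = 2.235×10^6 mm⁴
Solid circle: I = πd⁴/64  ⇒  d = (64I/π)^(1/4) = (64×2.235×10^6/π)^(1/4) = 82.1 mm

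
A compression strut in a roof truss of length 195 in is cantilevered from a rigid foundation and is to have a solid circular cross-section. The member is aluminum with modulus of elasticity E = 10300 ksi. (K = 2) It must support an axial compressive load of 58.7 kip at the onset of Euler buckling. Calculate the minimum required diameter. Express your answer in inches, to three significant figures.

d ≈ 6.50 in

L_e = K·L = 2 × 195 = 390.0 in
Required I = P_cr·L_e²/(π²E) = 5.870×10^4 × 390.0² / (π² × 1.03×10^7) = 87.83 in⁴
Solid circle: I = πd⁴/64  ⇒  d = (64I/π)^(1/4) = (64×87.83/π)^(1/4) = 6.50 in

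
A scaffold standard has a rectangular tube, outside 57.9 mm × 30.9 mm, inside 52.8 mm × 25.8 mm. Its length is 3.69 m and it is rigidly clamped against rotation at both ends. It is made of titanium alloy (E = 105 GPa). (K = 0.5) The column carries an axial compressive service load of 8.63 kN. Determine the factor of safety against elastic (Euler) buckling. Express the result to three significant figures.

n ≈ 2.36

Weak-axis I_min = (h_o·b_o³ − h_i·b_i³)/12 with b_o = 30.9, b_i = 25.80 mm (shorter outer/inner sides).
I_min = (57.9×30.9³ − 52.80×25.80³)/12 = 6.679×10^4 mm⁴
I = 6.679×10^4 mm⁴ = 6.679×10^-8 m⁴
Effective length L_e = K·L = 0.5 × 3.69 = 1.845 m
P_cr = π²EI / L_e² = π² × 105×10⁹ × 6.679×10^-8 / 1.845² = 2.033×10^4 N
Factor of safety n = P_cr / P = 20.334 / 8.63 = 2.36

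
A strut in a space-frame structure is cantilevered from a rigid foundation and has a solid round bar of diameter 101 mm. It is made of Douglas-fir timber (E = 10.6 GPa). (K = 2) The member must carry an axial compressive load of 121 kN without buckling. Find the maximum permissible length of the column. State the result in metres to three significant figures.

I = πd⁴/64 = π×101⁴/64 = 5.108×10^6 mm⁴
I = 5.108×10^-6 m⁴
At the buckling limit P_cr = P = 1.210×10^5 N
From P_cr = π²EI/(K·L)²:  L = (1/K)·√(π²EI/P_cr) = (1/2)·√(π²×1.06×10^10×5.108×10^-6/1.210×10^5)
L = 1.05 m

L_max ≈ 1.05 m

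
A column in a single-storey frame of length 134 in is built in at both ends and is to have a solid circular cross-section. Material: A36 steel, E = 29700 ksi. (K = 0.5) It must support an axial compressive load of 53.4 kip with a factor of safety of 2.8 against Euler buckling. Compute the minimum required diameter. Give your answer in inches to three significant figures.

Required P_cr = n·P = 2.8 × 53.4 = 149.5 kip
L_e = K·L = 0.5 × 134 = 67.00 in
Required I = P_cr·L_e²/(π²E) = 1.495×10^5 × 67.00² / (π² × 2.97×10^7) = 2.290 in⁴
Solid circle: I = πd⁴/64  ⇒  d = (64I/π)^(1/4) = (64×2.290/π)^(1/4) = 2.61 in

d ≈ 2.61 in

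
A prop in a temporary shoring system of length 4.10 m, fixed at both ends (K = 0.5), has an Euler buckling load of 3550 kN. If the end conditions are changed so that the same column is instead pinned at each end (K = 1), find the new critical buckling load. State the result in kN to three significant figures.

P_cr ≈ 888 kN

P_cr ∝ 1/K², so P_cr,new = P_cr,old × (K_old/K_new)² = 3550 × (0.5/1)²
= 3550 × 0.2500 = 888 kN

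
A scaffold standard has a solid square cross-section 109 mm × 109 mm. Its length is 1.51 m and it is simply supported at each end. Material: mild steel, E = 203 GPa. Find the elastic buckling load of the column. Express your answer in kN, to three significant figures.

I = a⁴/12 = 109⁴/12 = 1.176×10^7 mm⁴
I = 1.176×10^7 mm⁴ = 1.176×10^-5 m⁴
Effective length L_e = K·L = 1 × 1.51 = 1.510 m
P_cr = π²EI / L_e² = π² × 203×10⁹ × 1.176×10^-5 / 1.510² = 1.034×10^7 N

P_cr ≈ 10300 kN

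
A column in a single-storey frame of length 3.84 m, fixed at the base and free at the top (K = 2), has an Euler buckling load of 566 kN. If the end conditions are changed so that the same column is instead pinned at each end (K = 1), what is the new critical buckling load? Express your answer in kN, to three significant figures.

P_cr ≈ 2260 kN

P_cr ∝ 1/K², so P_cr,new = P_cr,old × (K_old/K_new)² = 566 × (2/1)²
= 566 × 4.000 = 2260 kN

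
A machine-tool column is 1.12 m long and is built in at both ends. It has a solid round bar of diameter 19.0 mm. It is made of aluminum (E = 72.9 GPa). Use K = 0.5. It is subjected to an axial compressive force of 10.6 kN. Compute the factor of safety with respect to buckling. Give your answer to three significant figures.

n ≈ 1.38

I = πd⁴/64 = π×19.0⁴/64 = 6.397×10^3 mm⁴
I = 6.397×10^3 mm⁴ = 6.397×10^-9 m⁴
Effective length L_e = K·L = 0.5 × 1.12 = 0.5600 m
P_cr = π²EI / L_e² = π² × 72.9×10⁹ × 6.397×10^-9 / 0.5600² = 1.468×10^4 N
Factor of safety n = P_cr / P = 14.677 / 10.6 = 1.38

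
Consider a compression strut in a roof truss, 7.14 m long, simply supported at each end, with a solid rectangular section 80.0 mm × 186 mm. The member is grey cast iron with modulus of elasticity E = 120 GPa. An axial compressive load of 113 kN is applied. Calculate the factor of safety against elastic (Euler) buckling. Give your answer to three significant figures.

n ≈ 1.63

Buckling occurs about the weak axis: I_min = h·b³/12 with b = 80.0 mm (the shorter side).
I_min = 186×80.0³/12 = 7.936×10^6 mm⁴
I = 7.936×10^6 mm⁴ = 7.936×10^-6 m⁴
Effective length L_e = K·L = 1 × 7.14 = 7.140 m
P_cr = π²EI / L_e² = π² × 120×10⁹ × 7.936×10^-6 / 7.140² = 1.844×10^5 N
Factor of safety n = P_cr / P = 184.37 / 113 = 1.63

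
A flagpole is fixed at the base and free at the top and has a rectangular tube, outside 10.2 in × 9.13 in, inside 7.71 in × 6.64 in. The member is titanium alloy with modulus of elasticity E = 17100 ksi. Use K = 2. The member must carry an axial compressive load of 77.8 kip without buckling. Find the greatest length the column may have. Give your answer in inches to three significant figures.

Weak-axis I_min = (h_o·b_o³ − h_i·b_i³)/12 with b_o = 9.13, b_i = 6.640 in (shorter outer/inner sides).
I_min = (10.2×9.13³ − 7.710×6.640³)/12 = 458.8 in⁴
At the buckling limit P_cr = P = 7.780×10^4 lb
From P_cr = π²EI/(K·L)²:  L = (1/K)·√(π²EI/P_cr) = (1/2)·√(π²×1.71×10^7×458.8/7.780×10^4)
L = 499 in

L_max ≈ 499 in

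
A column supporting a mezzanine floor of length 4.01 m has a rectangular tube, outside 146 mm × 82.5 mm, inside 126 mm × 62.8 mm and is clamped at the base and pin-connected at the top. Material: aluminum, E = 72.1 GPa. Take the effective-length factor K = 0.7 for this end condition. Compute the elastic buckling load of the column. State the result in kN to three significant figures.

P_cr ≈ 382 kN

Weak-axis I_min = (h_o·b_o³ − h_i·b_i³)/12 with b_o = 82.5, b_i = 62.80 mm (shorter outer/inner sides).
I_min = (146×82.5³ − 126.0×62.80³)/12 = 4.231×10^6 mm⁴
I = 4.231×10^6 mm⁴ = 4.231×10^-6 m⁴
Effective length L_e = K·L = 0.7 × 4.01 = 2.807 m
P_cr = π²EI / L_e² = π² × 72.1×10⁹ × 4.231×10^-6 / 2.807² = 3.821×10^5 N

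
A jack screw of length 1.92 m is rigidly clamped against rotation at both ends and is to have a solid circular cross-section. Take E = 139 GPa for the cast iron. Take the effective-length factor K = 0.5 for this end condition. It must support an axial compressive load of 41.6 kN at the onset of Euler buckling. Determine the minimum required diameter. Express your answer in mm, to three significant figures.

d ≈ 27.5 mm

L_e = K·L = 0.5 × 1.92 = 0.9600 m
Required I = P_cr·L_e²/(π²E) = 4.160×10^4 × 0.9600² / (π² × 1.39×10^11) = 2.795×10^-8 m⁴
I_req = 2.795×10^4 mm⁴
Solid circle: I = πd⁴/64  ⇒  d = (64I/π)^(1/4) = (64×2.795×10^4/π)^(1/4) = 27.5 mm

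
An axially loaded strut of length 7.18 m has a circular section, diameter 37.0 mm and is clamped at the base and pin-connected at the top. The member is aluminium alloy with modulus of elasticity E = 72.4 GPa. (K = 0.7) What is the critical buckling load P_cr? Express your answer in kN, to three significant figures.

I = πd⁴/64 = π×37.0⁴/64 = 9.200×10^4 mm⁴
I = 9.200×10^4 mm⁴ = 9.200×10^-8 m⁴
Effective length L_e = K·L = 0.7 × 7.18 = 5.026 m
P_cr = π²EI / L_e² = π² × 72.4×10⁹ × 9.200×10^-8 / 5.026² = 2.602×10^3 N

P_cr ≈ 2.60 kN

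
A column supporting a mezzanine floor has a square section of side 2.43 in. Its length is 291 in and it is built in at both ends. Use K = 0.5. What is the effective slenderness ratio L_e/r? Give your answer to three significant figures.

I = a⁴/12 = 2.43⁴/12 = 2.906 in⁴
A = 5.905 in²;  r_min = √(I/A) = √(2.906/5.905) = 0.7015 in
L_e = K·L = 0.5 × 291 = 145.5 in
λ = L_e / r_min = 145.50 / 0.7015 = 207

λ ≈ 207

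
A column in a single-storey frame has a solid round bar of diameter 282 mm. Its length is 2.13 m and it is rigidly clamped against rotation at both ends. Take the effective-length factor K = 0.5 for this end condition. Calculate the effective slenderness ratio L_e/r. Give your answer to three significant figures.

I = πd⁴/64 = π×282⁴/64 = 3.104×10^8 mm⁴
A = 6.246×10^4 mm²;  r_min = √(I/A) = √(3.104×10^8/6.246×10^4) = 70.50 mm
L_e = K·L = 0.5 × 2.13 m = 1.065 m = 1065.0 mm
λ = L_e / r_min = 1065.0 / 70.50 = 15.1

λ ≈ 15.1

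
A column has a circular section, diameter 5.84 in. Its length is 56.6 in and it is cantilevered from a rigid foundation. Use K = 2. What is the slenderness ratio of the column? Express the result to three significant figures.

I = πd⁴/64 = π×5.84⁴/64 = 57.10 in⁴
A = 26.79 in²;  r_min = √(I/A) = √(57.10/26.79) = 1.460 in
L_e = K·L = 2 × 56.6 = 113.2 in
λ = L_e / r_min = 113.20 / 1.460 = 77.5

λ ≈ 77.5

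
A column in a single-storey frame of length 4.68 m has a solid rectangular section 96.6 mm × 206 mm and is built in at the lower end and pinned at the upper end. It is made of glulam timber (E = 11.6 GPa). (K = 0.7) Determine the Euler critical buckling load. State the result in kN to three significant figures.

P_cr ≈ 165 kN

Buckling occurs about the weak axis: I_min = h·b³/12 with b = 96.6 mm (the shorter side).
I_min = 206×96.6³/12 = 1.547×10^7 mm⁴
I = 1.547×10^7 mm⁴ = 1.547×10^-5 m⁴
Effective length L_e = K·L = 0.7 × 4.68 = 3.276 m
P_cr = π²EI / L_e² = π² × 11.6×10⁹ × 1.547×10^-5 / 3.276² = 1.651×10^5 N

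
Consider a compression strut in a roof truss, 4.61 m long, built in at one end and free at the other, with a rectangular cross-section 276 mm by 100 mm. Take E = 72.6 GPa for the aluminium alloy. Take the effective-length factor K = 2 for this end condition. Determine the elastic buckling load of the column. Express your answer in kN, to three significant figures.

P_cr ≈ 194 kN

Buckling occurs about the weak axis: I_min = h·b³/12 with b = 100 mm (the shorter side).
I_min = 276×100³/12 = 2.300×10^7 mm⁴
I = 2.300×10^7 mm⁴ = 2.300×10^-5 m⁴
Effective length L_e = K·L = 2 × 4.61 = 9.220 m
P_cr = π²EI / L_e² = π² × 72.6×10⁹ × 2.300×10^-5 / 9.220² = 1.939×10^5 N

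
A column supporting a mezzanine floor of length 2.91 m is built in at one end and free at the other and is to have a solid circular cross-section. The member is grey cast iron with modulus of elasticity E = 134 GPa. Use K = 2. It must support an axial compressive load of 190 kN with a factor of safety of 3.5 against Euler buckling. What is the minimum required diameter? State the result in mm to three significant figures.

Required P_cr = n·P = 3.5 × 190 = 665.0 kN
L_e = K·L = 2 × 2.91 = 5.820 m
Required I = P_cr·L_e²/(π²E) = 6.650×10^5 × 5.820² / (π² × 1.34×10^11) = 1.703×10^-5 m⁴
I_req = 1.703×10^7 mm⁴
Solid circle: I = πd⁴/64  ⇒  d = (64I/π)^(1/4) = (64×1.703×10^7/π)^(1/4) = 136 mm

d ≈ 136 mm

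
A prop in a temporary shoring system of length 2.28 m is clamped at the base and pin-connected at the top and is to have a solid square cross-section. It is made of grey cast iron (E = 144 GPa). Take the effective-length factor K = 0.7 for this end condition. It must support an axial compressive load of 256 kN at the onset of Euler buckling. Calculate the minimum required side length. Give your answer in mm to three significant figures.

L_e = K·L = 0.7 × 2.28 = 1.596 m
Required I = P_cr·L_e²/(π²E) = 2.560×10^5 × 1.596² / (π² × 1.44×10^11) = 4.588×10^-7 m⁴
I_req = 4.588×10^5 mm⁴
Solid square: I = a⁴/12  ⇒  a = (12I)^(1/4) = (12×4.588×10^5)^(1/4) = 48.4 mm

a ≈ 48.4 mm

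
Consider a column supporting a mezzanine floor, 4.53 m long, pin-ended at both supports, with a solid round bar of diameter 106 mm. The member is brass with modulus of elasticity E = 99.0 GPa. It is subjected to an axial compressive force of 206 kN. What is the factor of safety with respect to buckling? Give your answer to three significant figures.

n ≈ 1.43

I = πd⁴/64 = π×106⁴/64 = 6.197×10^6 mm⁴
I = 6.197×10^6 mm⁴ = 6.197×10^-6 m⁴
Effective length L_e = K·L = 1 × 4.53 = 4.530 m
P_cr = π²EI / L_e² = π² × 99.0×10⁹ × 6.197×10^-6 / 4.530² = 2.951×10^5 N
Factor of safety n = P_cr / P = 295.07 / 206 = 1.43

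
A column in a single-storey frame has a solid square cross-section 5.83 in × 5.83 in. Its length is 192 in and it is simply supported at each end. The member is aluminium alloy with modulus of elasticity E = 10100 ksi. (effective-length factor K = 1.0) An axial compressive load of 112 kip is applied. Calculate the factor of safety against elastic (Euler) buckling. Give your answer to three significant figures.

I = a⁴/12 = 5.83⁴/12 = 96.27 in⁴
Effective length L_e = K·L = 1 × 192 = 192.0 in
P_cr = π²EI / L_e² = π² × 10100×10³ × 96.27 / 192.0² = 2.603×10^5 lb
Factor of safety n = P_cr / P = 260.32 / 112 = 2.32

n ≈ 2.32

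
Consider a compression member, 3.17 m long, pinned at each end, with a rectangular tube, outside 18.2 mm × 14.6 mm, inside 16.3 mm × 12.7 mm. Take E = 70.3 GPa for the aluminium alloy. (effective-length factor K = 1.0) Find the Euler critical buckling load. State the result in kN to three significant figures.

Weak-axis I_min = (h_o·b_o³ − h_i·b_i³)/12 with b_o = 14.6, b_i = 12.70 mm (shorter outer/inner sides).
I_min = (18.2×14.6³ − 16.30×12.70³)/12 = 1.938×10^3 mm⁴
I = 1.938×10^3 mm⁴ = 1.938×10^-9 m⁴
Effective length L_e = K·L = 1 × 3.17 = 3.170 m
P_cr = π²EI / L_e² = π² × 70.3×10⁹ × 1.938×10^-9 / 3.170² = 133.8 N

P_cr ≈ 0.134 kN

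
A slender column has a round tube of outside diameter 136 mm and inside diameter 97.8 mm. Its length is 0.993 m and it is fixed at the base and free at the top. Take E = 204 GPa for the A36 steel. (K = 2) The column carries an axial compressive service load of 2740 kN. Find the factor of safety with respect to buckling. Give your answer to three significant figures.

d_o = 136 mm, d_i = 97.8 mm
I = π(d_o⁴ − d_i⁴)/64 = π(136⁴ − 97.80⁴)/64 = 1.230×10^7 mm⁴
I = 1.230×10^7 mm⁴ = 1.230×10^-5 m⁴
Effective length L_e = K·L = 2 × 0.993 = 1.986 m
P_cr = π²EI / L_e² = π² × 204×10⁹ × 1.230×10^-5 / 1.986² = 6.280×10^6 N
Factor of safety n = P_cr / P = 6279.9 / 2740 = 2.29

n ≈ 2.29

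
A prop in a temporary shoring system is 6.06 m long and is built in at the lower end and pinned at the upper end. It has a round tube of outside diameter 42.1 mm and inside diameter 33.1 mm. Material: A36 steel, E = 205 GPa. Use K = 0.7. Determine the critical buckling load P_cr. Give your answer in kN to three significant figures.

P_cr ≈ 10.7 kN

d_o = 42.1 mm, d_i = 33.1 mm
I = π(d_o⁴ − d_i⁴)/64 = π(42.1⁴ − 33.10⁴)/64 = 9.528×10^4 mm⁴
I = 9.528×10^4 mm⁴ = 9.528×10^-8 m⁴
Effective length L_e = K·L = 0.7 × 6.06 = 4.242 m
P_cr = π²EI / L_e² = π² × 205×10⁹ × 9.528×10^-8 / 4.242² = 1.071×10^4 N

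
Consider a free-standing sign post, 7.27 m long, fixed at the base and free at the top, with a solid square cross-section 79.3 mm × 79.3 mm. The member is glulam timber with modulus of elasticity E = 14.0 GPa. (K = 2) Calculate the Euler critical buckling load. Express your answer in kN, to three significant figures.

I = a⁴/12 = 79.3⁴/12 = 3.295×10^6 mm⁴
I = 3.295×10^6 mm⁴ = 3.295×10^-6 m⁴
Effective length L_e = K·L = 2 × 7.27 = 14.54 m
P_cr = π²EI / L_e² = π² × 14.0×10⁹ × 3.295×10^-6 / 14.54² = 2.154×10^3 N

P_cr ≈ 2.15 kN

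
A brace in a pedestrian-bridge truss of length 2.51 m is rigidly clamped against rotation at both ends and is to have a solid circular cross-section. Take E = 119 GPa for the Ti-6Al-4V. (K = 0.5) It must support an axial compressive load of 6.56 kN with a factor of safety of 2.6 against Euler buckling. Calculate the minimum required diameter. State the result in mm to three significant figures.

Required P_cr = n·P = 2.6 × 6.56 = 17.06 kN
L_e = K·L = 0.5 × 2.51 = 1.255 m
Required I = P_cr·L_e²/(π²E) = 1.706×10^4 × 1.255² / (π² × 1.19×10^11) = 2.287×10^-8 m⁴
I_req = 2.287×10^4 mm⁴
Solid circle: I = πd⁴/64  ⇒  d = (64I/π)^(1/4) = (64×2.287×10^4/π)^(1/4) = 26.1 mm

d ≈ 26.1 mm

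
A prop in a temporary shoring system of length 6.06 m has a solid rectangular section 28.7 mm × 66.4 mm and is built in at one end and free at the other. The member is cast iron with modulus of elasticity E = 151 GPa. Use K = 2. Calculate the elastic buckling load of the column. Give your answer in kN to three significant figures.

P_cr ≈ 1.33 kN

Buckling occurs about the weak axis: I_min = h·b³/12 with b = 28.7 mm (the shorter side).
I_min = 66.4×28.7³/12 = 1.308×10^5 mm⁴
I = 1.308×10^5 mm⁴ = 1.308×10^-7 m⁴
Effective length L_e = K·L = 2 × 6.06 = 12.12 m
P_cr = π²EI / L_e² = π² × 151×10⁹ × 1.308×10^-7 / 12.12² = 1.327×10^3 N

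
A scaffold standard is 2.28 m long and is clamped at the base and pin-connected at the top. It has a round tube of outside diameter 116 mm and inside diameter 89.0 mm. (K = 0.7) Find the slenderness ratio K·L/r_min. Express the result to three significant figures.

λ ≈ 43.7

d_o = 116 mm, d_i = 89.0 mm
I = π(d_o⁴ − d_i⁴)/64 = π(116⁴ − 89.00⁴)/64 = 5.808×10^6 mm⁴
A = 4.347×10^3 mm²;  r_min = √(I/A) = √(5.808×10^6/4.347×10^3) = 36.55 mm
L_e = K·L = 0.7 × 2.28 m = 1.596 m = 1596.0 mm
λ = L_e / r_min = 1596.0 / 36.55 = 43.7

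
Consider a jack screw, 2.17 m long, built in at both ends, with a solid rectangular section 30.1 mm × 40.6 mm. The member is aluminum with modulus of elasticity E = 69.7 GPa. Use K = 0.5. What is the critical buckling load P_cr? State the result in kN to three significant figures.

P_cr ≈ 53.9 kN

Buckling occurs about the weak axis: I_min = h·b³/12 with b = 30.1 mm (the shorter side).
I_min = 40.6×30.1³/12 = 9.227×10^4 mm⁴
I = 9.227×10^4 mm⁴ = 9.227×10^-8 m⁴
Effective length L_e = K·L = 0.5 × 2.17 = 1.085 m
P_cr = π²EI / L_e² = π² × 69.7×10⁹ × 9.227×10^-8 / 1.085² = 5.392×10^4 N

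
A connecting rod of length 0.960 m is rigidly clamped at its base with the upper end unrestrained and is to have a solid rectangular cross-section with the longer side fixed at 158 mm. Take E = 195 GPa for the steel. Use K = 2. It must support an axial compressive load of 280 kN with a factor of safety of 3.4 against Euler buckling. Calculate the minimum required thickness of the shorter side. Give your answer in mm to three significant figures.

b ≈ 51.7 mm

Required P_cr = n·P = 3.4 × 280 = 952.0 kN
L_e = K·L = 2 × 0.960 = 1.920 m
Required I = P_cr·L_e²/(π²E) = 9.520×10^5 × 1.920² / (π² × 1.95×10^11) = 1.823×10^-6 m⁴
I_req = 1.823×10^6 mm⁴
Rectangle, weak axis: I_min = h·b³/12 with h = 158 mm fixed  ⇒  b = (12I/h)^(1/3) = 51.7 mm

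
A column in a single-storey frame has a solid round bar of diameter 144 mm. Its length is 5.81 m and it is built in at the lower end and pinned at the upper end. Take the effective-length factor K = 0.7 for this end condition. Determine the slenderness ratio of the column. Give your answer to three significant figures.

For a solid circle r = d/4 = 144/4 = 36.00 mm
L_e = K·L = 0.7 × 5.81 m = 4.067 m = 4067.0 mm
λ = L_e / r_min = 4067.0 / 36.00 = 113

λ ≈ 113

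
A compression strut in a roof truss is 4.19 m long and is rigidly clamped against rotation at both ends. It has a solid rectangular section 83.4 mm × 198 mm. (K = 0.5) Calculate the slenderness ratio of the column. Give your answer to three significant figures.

λ ≈ 87.0

For a rectangle r_min = b/√12 = 83.4/√12 = 24.08 mm
L_e = K·L = 0.5 × 4.19 m = 2.095 m = 2095.0 mm
λ = L_e / r_min = 2095.0 / 24.08 = 87.0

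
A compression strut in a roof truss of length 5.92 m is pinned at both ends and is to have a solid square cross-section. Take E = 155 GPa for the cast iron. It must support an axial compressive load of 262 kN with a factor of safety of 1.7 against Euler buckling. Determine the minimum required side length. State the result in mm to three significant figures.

Required P_cr = n·P = 1.7 × 262 = 445.4 kN
L_e = K·L = 1 × 5.92 = 5.920 m
Required I = P_cr·L_e²/(π²E) = 4.454×10^5 × 5.920² / (π² × 1.55×10^11) = 1.020×10^-5 m⁴
I_req = 1.020×10^7 mm⁴
Solid square: I = a⁴/12  ⇒  a = (12I)^(1/4) = (12×1.020×10^7)^(1/4) = 105 mm

a ≈ 105 mm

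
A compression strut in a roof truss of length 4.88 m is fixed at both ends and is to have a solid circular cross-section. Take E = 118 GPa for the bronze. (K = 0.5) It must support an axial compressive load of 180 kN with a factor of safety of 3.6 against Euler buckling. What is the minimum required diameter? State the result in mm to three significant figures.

Required P_cr = n·P = 3.6 × 180 = 648.0 kN
L_e = K·L = 0.5 × 4.88 = 2.440 m
Required I = P_cr·L_e²/(π²E) = 6.480×10^5 × 2.440² / (π² × 1.18×10^11) = 3.313×10^-6 m⁴
I_req = 3.313×10^6 mm⁴
Solid circle: I = πd⁴/64  ⇒  d = (64I/π)^(1/4) = (64×3.313×10^6/π)^(1/4) = 90.6 mm

d ≈ 90.6 mm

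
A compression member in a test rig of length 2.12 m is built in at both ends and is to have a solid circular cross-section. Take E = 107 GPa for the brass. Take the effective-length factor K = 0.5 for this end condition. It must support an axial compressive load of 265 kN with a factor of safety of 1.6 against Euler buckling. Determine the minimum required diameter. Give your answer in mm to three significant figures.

d ≈ 55.1 mm

Required P_cr = n·P = 1.6 × 265 = 424.0 kN
L_e = K·L = 0.5 × 2.12 = 1.060 m
Required I = P_cr·L_e²/(π²E) = 4.240×10^5 × 1.060² / (π² × 1.07×10^11) = 4.511×10^-7 m⁴
I_req = 4.511×10^5 mm⁴
Solid circle: I = πd⁴/64  ⇒  d = (64I/π)^(1/4) = (64×4.511×10^5/π)^(1/4) = 55.1 mm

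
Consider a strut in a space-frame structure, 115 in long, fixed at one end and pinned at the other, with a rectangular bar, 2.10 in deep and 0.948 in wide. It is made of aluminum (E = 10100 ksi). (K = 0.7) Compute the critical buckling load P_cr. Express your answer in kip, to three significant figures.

P_cr ≈ 2.29 kip

Buckling occurs about the weak axis: I_min = h·b³/12 with b = 0.948 in (the shorter side).
I_min = 2.10×0.948³/12 = 0.1491 in⁴
Effective length L_e = K·L = 0.7 × 115 = 80.50 in
P_cr = π²EI / L_e² = π² × 10100×10³ × 0.1491 / 80.50² = 2.293×10^3 lb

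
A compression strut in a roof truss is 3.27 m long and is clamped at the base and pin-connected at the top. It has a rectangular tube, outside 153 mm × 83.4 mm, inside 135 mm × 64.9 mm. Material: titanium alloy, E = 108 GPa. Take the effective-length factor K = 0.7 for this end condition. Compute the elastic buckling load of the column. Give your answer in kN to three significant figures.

P_cr ≈ 879 kN

Weak-axis I_min = (h_o·b_o³ − h_i·b_i³)/12 with b_o = 83.4, b_i = 64.90 mm (shorter outer/inner sides).
I_min = (153×83.4³ − 135.0×64.90³)/12 = 4.321×10^6 mm⁴
I = 4.321×10^6 mm⁴ = 4.321×10^-6 m⁴
Effective length L_e = K·L = 0.7 × 3.27 = 2.289 m
P_cr = π²EI / L_e² = π² × 108×10⁹ × 4.321×10^-6 / 2.289² = 8.790×10^5 N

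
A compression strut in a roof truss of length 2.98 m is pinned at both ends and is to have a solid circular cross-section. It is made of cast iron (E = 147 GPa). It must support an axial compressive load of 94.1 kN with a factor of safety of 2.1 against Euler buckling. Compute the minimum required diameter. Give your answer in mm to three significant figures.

d ≈ 70.5 mm

Required P_cr = n·P = 2.1 × 94.1 = 197.6 kN
L_e = K·L = 1 × 2.98 = 2.980 m
Required I = P_cr·L_e²/(π²E) = 1.976×10^5 × 2.980² / (π² × 1.47×10^11) = 1.210×10^-6 m⁴
I_req = 1.210×10^6 mm⁴
Solid circle: I = πd⁴/64  ⇒  d = (64I/π)^(1/4) = (64×1.210×10^6/π)^(1/4) = 70.5 mm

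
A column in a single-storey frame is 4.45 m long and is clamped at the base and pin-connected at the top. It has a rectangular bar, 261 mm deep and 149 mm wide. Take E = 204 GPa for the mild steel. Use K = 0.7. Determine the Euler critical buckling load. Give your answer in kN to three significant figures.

P_cr ≈ 14900 kN

Buckling occurs about the weak axis: I_min = h·b³/12 with b = 149 mm (the shorter side).
I_min = 261×149³/12 = 7.195×10^7 mm⁴
I = 7.195×10^7 mm⁴ = 7.195×10^-5 m⁴
Effective length L_e = K·L = 0.7 × 4.45 = 3.115 m
P_cr = π²EI / L_e² = π² × 204×10⁹ × 7.195×10^-5 / 3.115² = 1.493×10^7 N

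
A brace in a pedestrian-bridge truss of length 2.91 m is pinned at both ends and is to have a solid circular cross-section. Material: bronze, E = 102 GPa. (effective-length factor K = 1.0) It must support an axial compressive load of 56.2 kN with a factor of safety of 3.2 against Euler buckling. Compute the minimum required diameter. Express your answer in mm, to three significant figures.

d ≈ 74.5 mm

Required P_cr = n·P = 3.2 × 56.2 = 179.8 kN
L_e = K·L = 1 × 2.91 = 2.910 m
Required I = P_cr·L_e²/(π²E) = 1.798×10^5 × 2.910² / (π² × 1.02×10^11) = 1.513×10^-6 m⁴
I_req = 1.513×10^6 mm⁴
Solid circle: I = πd⁴/64  ⇒  d = (64I/π)^(1/4) = (64×1.513×10^6/π)^(1/4) = 74.5 mm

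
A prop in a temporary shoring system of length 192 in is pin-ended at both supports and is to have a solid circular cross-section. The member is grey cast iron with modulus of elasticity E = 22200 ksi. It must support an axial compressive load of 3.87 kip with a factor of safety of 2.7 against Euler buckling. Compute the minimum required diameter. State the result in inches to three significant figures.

d ≈ 2.45 in

Required P_cr = n·P = 2.7 × 3.87 = 10.45 kip
L_e = K·L = 1 × 192 = 192.0 in
Required I = P_cr·L_e²/(π²E) = 1.045×10^4 × 192.0² / (π² × 2.22×10^7) = 1.758 in⁴
Solid circle: I = πd⁴/64  ⇒  d = (64I/π)^(1/4) = (64×1.758/π)^(1/4) = 2.45 in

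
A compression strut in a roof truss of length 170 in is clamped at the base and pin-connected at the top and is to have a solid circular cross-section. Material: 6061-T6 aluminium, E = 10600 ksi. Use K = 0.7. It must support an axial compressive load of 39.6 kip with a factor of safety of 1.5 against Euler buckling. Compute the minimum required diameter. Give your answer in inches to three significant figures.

d ≈ 3.58 in

Required P_cr = n·P = 1.5 × 39.6 = 59.40 kip
L_e = K·L = 0.7 × 170 = 119.0 in
Required I = P_cr·L_e²/(π²E) = 5.940×10^4 × 119.0² / (π² × 1.06×10^7) = 8.040 in⁴
Solid circle: I = πd⁴/64  ⇒  d = (64I/π)^(1/4) = (64×8.040/π)^(1/4) = 3.58 in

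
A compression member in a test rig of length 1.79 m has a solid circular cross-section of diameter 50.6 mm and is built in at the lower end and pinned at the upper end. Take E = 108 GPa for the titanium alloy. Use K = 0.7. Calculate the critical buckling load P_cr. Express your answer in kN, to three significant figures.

P_cr ≈ 218 kN

I = πd⁴/64 = π×50.6⁴/64 = 3.218×10^5 mm⁴
I = 3.218×10^5 mm⁴ = 3.218×10^-7 m⁴
Effective length L_e = K·L = 0.7 × 1.79 = 1.253 m
P_cr = π²EI / L_e² = π² × 108×10⁹ × 3.218×10^-7 / 1.253² = 2.185×10^5 N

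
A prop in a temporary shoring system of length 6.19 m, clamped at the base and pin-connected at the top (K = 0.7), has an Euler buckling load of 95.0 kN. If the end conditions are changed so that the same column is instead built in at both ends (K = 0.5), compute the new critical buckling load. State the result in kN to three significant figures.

P_cr ≈ 186 kN

P_cr ∝ 1/K², so P_cr,new = P_cr,old × (K_old/K_new)² = 95.0 × (0.7/0.5)²
= 95.0 × 1.960 = 186 kN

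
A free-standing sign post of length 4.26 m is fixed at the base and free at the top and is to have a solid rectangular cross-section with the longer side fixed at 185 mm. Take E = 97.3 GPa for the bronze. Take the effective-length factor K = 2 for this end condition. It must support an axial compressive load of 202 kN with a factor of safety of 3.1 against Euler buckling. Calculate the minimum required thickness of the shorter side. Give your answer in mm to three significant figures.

b ≈ 145 mm

Required P_cr = n·P = 3.1 × 202 = 626.2 kN
L_e = K·L = 2 × 4.26 = 8.520 m
Required I = P_cr·L_e²/(π²E) = 6.262×10^5 × 8.520² / (π² × 9.73×10^10) = 4.733×10^-5 m⁴
I_req = 4.733×10^7 mm⁴
Rectangle, weak axis: I_min = h·b³/12 with h = 185 mm fixed  ⇒  b = (12I/h)^(1/3) = 145 mm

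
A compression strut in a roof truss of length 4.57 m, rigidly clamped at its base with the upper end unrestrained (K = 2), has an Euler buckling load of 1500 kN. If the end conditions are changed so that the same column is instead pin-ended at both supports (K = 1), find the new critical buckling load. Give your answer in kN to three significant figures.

P_cr ≈ 6000 kN

P_cr ∝ 1/K², so P_cr,new = P_cr,old × (K_old/K_new)² = 1500 × (2/1)²
= 1500 × 4.000 = 6000 kN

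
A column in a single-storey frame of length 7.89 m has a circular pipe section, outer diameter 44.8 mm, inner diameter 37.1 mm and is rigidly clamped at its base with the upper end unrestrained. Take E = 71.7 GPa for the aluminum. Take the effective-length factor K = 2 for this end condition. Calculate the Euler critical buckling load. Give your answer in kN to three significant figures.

P_cr ≈ 0.298 kN

d_o = 44.8 mm, d_i = 37.1 mm
I = π(d_o⁴ − d_i⁴)/64 = π(44.8⁴ − 37.10⁴)/64 = 1.047×10^5 mm⁴
I = 1.047×10^5 mm⁴ = 1.047×10^-7 m⁴
Effective length L_e = K·L = 2 × 7.89 = 15.78 m
P_cr = π²EI / L_e² = π² × 71.7×10⁹ × 1.047×10^-7 / 15.78² = 297.7 N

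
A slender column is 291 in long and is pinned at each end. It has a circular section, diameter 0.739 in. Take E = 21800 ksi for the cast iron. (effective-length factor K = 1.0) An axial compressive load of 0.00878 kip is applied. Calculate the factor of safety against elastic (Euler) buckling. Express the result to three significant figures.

n ≈ 4.24

I = πd⁴/64 = π×0.739⁴/64 = 1.464×10^-2 in⁴
Effective length L_e = K·L = 1 × 291 = 291.0 in
P_cr = π²EI / L_e² = π² × 21800×10³ × 1.464×10^-2 / 291.0² = 37.20 lb
Factor of safety n = P_cr / P = 0.037198 / 0.00878 = 4.24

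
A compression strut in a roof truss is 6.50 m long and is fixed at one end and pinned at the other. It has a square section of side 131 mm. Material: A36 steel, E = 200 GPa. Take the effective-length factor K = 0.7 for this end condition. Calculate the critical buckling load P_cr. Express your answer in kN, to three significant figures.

I = a⁴/12 = 131⁴/12 = 2.454×10^7 mm⁴
I = 2.454×10^7 mm⁴ = 2.454×10^-5 m⁴
Effective length L_e = K·L = 0.7 × 6.50 = 4.550 m
P_cr = π²EI / L_e² = π² × 200×10⁹ × 2.454×10^-5 / 4.550² = 2.340×10^6 N

P_cr ≈ 2340 kN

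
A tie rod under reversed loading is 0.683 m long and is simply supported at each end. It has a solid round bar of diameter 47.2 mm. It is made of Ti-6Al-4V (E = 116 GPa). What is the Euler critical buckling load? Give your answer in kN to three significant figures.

P_cr ≈ 598 kN

I = πd⁴/64 = π×47.2⁴/64 = 2.436×10^5 mm⁴
I = 2.436×10^5 mm⁴ = 2.436×10^-7 m⁴
Effective length L_e = K·L = 1 × 0.683 = 0.6830 m
P_cr = π²EI / L_e² = π² × 116×10⁹ × 2.436×10^-7 / 0.6830² = 5.979×10^5 N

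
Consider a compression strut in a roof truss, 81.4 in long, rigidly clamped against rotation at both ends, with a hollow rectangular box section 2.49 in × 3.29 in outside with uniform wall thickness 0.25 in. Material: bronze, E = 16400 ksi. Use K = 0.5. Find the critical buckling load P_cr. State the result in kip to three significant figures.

P_cr ≈ 235 kip

Inner dimensions: h_i = 3.29 − 2×0.25 = 2.790 in, b_i = 2.49 − 2×0.25 = 1.990 in
Weak-axis I_min = (h_o·b_o³ − h_i·b_i³)/12 with b_o = 2.49, b_i = 1.990 in (shorter outer/inner sides).
I_min = (3.29×2.49³ − 2.790×1.990³)/12 = 2.400 in⁴
Effective length L_e = K·L = 0.5 × 81.4 = 40.70 in
P_cr = π²EI / L_e² = π² × 16400×10³ × 2.400 / 40.70² = 2.346×10^5 lb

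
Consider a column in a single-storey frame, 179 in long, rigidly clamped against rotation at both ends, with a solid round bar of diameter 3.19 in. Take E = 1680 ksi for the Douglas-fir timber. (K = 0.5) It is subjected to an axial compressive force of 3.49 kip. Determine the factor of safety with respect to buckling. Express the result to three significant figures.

n ≈ 3.01

I = πd⁴/64 = π×3.19⁴/64 = 5.083 in⁴
Effective length L_e = K·L = 0.5 × 179 = 89.50 in
P_cr = π²EI / L_e² = π² × 1680×10³ × 5.083 / 89.50² = 1.052×10^4 lb
Factor of safety n = P_cr / P = 10.522 / 3.49 = 3.01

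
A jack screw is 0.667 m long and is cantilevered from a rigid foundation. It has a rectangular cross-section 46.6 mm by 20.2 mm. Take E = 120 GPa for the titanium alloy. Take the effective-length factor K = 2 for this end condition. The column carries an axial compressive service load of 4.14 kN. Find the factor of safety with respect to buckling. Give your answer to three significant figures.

n ≈ 5.15

Buckling occurs about the weak axis: I_min = h·b³/12 with b = 20.2 mm (the shorter side).
I_min = 46.6×20.2³/12 = 3.201×10^4 mm⁴
I = 3.201×10^4 mm⁴ = 3.201×10^-8 m⁴
Effective length L_e = K·L = 2 × 0.667 = 1.334 m
P_cr = π²EI / L_e² = π² × 120×10⁹ × 3.201×10^-8 / 1.334² = 2.130×10^4 N
Factor of safety n = P_cr / P = 21.302 / 4.14 = 5.15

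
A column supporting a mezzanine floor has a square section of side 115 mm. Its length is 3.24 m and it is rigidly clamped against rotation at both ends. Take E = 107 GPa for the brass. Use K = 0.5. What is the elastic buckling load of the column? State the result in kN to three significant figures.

P_cr ≈ 5860 kN

I = a⁴/12 = 115⁴/12 = 1.458×10^7 mm⁴
I = 1.458×10^7 mm⁴ = 1.458×10^-5 m⁴
Effective length L_e = K·L = 0.5 × 3.24 = 1.620 m
P_cr = π²EI / L_e² = π² × 107×10⁹ × 1.458×10^-5 / 1.620² = 5.865×10^6 N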